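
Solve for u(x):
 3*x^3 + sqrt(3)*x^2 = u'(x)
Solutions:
 u(x) = C1 + 3*x^4/4 + sqrt(3)*x^3/3


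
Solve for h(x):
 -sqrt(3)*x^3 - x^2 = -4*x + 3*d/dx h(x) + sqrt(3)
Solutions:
 h(x) = C1 - sqrt(3)*x^4/12 - x^3/9 + 2*x^2/3 - sqrt(3)*x/3


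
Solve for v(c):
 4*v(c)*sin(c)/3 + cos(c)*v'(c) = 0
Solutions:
 v(c) = C1*cos(c)^(4/3)


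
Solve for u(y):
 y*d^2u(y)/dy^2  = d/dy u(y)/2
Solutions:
 u(y) = C1 + C2*y^(3/2)


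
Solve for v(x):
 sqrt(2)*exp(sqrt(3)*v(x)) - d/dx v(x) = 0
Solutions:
 v(x) = sqrt(3)*(2*log(-1/(C1 + sqrt(2)*x)) - log(3))/6


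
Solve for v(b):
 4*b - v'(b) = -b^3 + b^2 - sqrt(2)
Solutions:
 v(b) = C1 + b^4/4 - b^3/3 + 2*b^2 + sqrt(2)*b


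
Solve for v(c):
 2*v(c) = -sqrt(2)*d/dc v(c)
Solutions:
 v(c) = C1*exp(-sqrt(2)*c)


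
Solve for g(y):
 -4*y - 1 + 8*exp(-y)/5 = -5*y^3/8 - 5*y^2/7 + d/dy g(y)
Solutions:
 g(y) = C1 + 5*y^4/32 + 5*y^3/21 - 2*y^2 - y - 8*exp(-y)/5


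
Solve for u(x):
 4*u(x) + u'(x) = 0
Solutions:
 u(x) = C1*exp(-4*x)


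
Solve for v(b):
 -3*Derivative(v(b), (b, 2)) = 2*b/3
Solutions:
 v(b) = C1 + C2*b - b^3/27


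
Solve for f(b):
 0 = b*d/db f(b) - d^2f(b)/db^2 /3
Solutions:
 f(b) = C1 + C2*erfi(sqrt(6)*b/2)


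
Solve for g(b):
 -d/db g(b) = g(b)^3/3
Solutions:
 g(b) = -sqrt(6)*sqrt(-1/(C1 - b))/2
 g(b) = sqrt(6)*sqrt(-1/(C1 - b))/2


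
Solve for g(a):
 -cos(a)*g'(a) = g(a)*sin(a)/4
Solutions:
 g(a) = C1*cos(a)^(1/4)


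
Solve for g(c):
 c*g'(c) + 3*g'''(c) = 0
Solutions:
 g(c) = C1 + Integral(C2*airyai(-3^(2/3)*c/3) + C3*airybi(-3^(2/3)*c/3), c)


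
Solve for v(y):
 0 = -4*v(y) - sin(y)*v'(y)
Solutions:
 v(y) = C1*(cos(y)^2 + 2*cos(y) + 1)/(cos(y)^2 - 2*cos(y) + 1)


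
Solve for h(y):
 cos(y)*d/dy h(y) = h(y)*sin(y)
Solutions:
 h(y) = C1/cos(y)


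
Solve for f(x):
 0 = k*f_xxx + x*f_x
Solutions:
 f(x) = C1 + Integral(C2*airyai(x*(-1/k)^(1/3)) + C3*airybi(x*(-1/k)^(1/3)), x)


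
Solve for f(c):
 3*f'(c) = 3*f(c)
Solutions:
 f(c) = C1*exp(c)


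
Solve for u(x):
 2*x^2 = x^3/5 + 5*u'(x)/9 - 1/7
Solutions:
 u(x) = C1 - 9*x^4/100 + 6*x^3/5 + 9*x/35


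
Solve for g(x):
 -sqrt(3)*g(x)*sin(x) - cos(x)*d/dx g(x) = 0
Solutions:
 g(x) = C1*cos(x)^(sqrt(3))


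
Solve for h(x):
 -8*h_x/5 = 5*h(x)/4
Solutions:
 h(x) = C1*exp(-25*x/32)


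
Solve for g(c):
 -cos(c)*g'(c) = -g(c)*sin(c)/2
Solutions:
 g(c) = C1/sqrt(cos(c))


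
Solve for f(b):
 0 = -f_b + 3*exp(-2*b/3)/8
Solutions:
 f(b) = C1 - 9*exp(-2*b/3)/16


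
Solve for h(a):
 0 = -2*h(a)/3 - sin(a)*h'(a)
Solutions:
 h(a) = C1*(cos(a) + 1)^(1/3)/(cos(a) - 1)^(1/3)


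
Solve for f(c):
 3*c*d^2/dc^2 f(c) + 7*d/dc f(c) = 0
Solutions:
 f(c) = C1 + C2/c^(4/3)


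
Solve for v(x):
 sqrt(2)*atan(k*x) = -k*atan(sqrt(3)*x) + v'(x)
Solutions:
 v(x) = C1 + k*(x*atan(sqrt(3)*x) - sqrt(3)*log(3*x^2 + 1)/6) + sqrt(2)*Piecewise((x*atan(k*x) - log(k^2*x^2 + 1)/(2*k), Ne(k, 0)), (0, True))


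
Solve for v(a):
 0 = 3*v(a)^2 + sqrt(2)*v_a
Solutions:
 v(a) = 2/(C1 + 3*sqrt(2)*a)


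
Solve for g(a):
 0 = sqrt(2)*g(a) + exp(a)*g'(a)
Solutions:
 g(a) = C1*exp(sqrt(2)*exp(-a))


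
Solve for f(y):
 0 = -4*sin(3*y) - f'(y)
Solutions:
 f(y) = C1 + 4*cos(3*y)/3


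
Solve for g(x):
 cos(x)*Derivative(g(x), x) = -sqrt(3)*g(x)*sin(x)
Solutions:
 g(x) = C1*cos(x)^(sqrt(3))


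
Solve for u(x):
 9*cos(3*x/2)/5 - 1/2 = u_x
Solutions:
 u(x) = C1 - x/2 + 6*sin(3*x/2)/5


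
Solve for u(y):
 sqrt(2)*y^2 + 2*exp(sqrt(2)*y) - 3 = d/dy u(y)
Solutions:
 u(y) = C1 + sqrt(2)*y^3/3 - 3*y + sqrt(2)*exp(sqrt(2)*y)


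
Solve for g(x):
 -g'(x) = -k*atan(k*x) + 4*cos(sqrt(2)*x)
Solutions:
 g(x) = C1 + k*Piecewise((x*atan(k*x) - log(k^2*x^2 + 1)/(2*k), Ne(k, 0)), (0, True)) - 2*sqrt(2)*sin(sqrt(2)*x)


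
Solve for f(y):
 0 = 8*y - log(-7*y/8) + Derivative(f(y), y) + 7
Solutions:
 f(y) = C1 - 4*y^2 + y*log(-y) + y*(-8 - 3*log(2) + log(7))


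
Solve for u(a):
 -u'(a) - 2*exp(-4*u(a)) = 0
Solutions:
 u(a) = log(-I*(C1 - 8*a)^(1/4))
 u(a) = log(I*(C1 - 8*a)^(1/4))
 u(a) = log(-(C1 - 8*a)^(1/4))
 u(a) = log(C1 - 8*a)/4


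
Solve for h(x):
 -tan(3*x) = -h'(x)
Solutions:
 h(x) = C1 - log(cos(3*x))/3


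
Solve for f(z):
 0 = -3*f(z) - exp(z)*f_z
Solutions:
 f(z) = C1*exp(3*exp(-z))


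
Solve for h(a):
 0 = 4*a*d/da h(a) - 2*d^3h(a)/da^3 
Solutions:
 h(a) = C1 + Integral(C2*airyai(2^(1/3)*a) + C3*airybi(2^(1/3)*a), a)


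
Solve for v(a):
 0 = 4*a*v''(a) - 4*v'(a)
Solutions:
 v(a) = C1 + C2*a^2


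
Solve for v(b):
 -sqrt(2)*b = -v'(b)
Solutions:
 v(b) = C1 + sqrt(2)*b^2/2


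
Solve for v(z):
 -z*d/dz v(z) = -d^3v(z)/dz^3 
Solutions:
 v(z) = C1 + Integral(C2*airyai(z) + C3*airybi(z), z)


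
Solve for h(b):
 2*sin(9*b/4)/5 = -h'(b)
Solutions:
 h(b) = C1 + 8*cos(9*b/4)/45


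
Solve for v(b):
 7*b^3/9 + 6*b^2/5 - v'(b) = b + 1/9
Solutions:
 v(b) = C1 + 7*b^4/36 + 2*b^3/5 - b^2/2 - b/9


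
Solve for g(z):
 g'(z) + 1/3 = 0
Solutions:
 g(z) = C1 - z/3


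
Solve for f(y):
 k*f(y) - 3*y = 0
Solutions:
 f(y) = 3*y/k


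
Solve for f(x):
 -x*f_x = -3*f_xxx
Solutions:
 f(x) = C1 + Integral(C2*airyai(3^(2/3)*x/3) + C3*airybi(3^(2/3)*x/3), x)


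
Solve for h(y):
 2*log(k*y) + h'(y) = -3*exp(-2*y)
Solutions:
 h(y) = C1 - 2*y*log(k*y) + 2*y + 3*exp(-2*y)/2


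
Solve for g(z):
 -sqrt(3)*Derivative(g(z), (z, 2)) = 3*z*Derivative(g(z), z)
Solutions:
 g(z) = C1 + C2*erf(sqrt(2)*3^(1/4)*z/2)


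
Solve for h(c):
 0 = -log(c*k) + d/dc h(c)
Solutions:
 h(c) = C1 + c*log(c*k) - c


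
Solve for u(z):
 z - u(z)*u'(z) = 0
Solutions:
 u(z) = -sqrt(C1 + z^2)
 u(z) = sqrt(C1 + z^2)


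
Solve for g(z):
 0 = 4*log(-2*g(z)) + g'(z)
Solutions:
 Integral(1/(log(-_y) + log(2)), (_y, g(z)))/4 = C1 - z


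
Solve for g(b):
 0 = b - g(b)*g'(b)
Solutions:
 g(b) = -sqrt(C1 + b^2)
 g(b) = sqrt(C1 + b^2)


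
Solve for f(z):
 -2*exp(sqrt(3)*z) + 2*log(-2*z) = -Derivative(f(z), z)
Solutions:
 f(z) = C1 - 2*z*log(-z) + 2*z*(1 - log(2)) + 2*sqrt(3)*exp(sqrt(3)*z)/3


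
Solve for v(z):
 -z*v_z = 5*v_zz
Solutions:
 v(z) = C1 + C2*erf(sqrt(10)*z/10)


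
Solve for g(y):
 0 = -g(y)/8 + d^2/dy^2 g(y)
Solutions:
 g(y) = C1*exp(-sqrt(2)*y/4) + C2*exp(sqrt(2)*y/4)


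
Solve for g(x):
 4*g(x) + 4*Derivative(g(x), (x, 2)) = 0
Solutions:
 g(x) = C1*sin(x) + C2*cos(x)


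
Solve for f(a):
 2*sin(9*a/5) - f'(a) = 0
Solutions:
 f(a) = C1 - 10*cos(9*a/5)/9


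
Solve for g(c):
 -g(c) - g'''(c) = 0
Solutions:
 g(c) = C3*exp(-c) + (C1*sin(sqrt(3)*c/2) + C2*cos(sqrt(3)*c/2))*exp(c/2)


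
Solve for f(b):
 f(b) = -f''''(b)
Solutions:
 f(b) = (C1*sin(sqrt(2)*b/2) + C2*cos(sqrt(2)*b/2))*exp(-sqrt(2)*b/2) + (C3*sin(sqrt(2)*b/2) + C4*cos(sqrt(2)*b/2))*exp(sqrt(2)*b/2)


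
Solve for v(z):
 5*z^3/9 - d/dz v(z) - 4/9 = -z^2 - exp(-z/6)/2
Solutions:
 v(z) = C1 + 5*z^4/36 + z^3/3 - 4*z/9 - 3*exp(-z/6)


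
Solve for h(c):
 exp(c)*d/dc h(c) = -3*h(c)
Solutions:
 h(c) = C1*exp(3*exp(-c))


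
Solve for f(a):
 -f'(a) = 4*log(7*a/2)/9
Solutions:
 f(a) = C1 - 4*a*log(a)/9 - 4*a*log(7)/9 + 4*a*log(2)/9 + 4*a/9


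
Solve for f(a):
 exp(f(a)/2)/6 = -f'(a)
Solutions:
 f(a) = 2*log(1/(C1 + a)) + 2*log(12)


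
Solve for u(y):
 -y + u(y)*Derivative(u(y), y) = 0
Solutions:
 u(y) = -sqrt(C1 + y^2)
 u(y) = sqrt(C1 + y^2)


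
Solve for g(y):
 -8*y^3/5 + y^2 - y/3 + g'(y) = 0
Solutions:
 g(y) = C1 + 2*y^4/5 - y^3/3 + y^2/6


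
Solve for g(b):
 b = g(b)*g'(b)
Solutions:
 g(b) = -sqrt(C1 + b^2)
 g(b) = sqrt(C1 + b^2)


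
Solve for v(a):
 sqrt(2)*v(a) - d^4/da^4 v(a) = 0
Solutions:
 v(a) = C1*exp(-2^(1/8)*a) + C2*exp(2^(1/8)*a) + C3*sin(2^(1/8)*a) + C4*cos(2^(1/8)*a)


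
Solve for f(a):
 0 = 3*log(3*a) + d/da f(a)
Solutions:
 f(a) = C1 - 3*a*log(a) - a*log(27) + 3*a


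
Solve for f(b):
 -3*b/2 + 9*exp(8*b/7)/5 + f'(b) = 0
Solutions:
 f(b) = C1 + 3*b^2/4 - 63*exp(8*b/7)/40


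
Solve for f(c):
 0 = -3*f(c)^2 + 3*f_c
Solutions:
 f(c) = -1/(C1 + c)


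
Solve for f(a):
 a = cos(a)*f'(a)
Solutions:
 f(a) = C1 + Integral(a/cos(a), a)


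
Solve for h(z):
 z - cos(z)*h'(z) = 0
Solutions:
 h(z) = C1 + Integral(z/cos(z), z)


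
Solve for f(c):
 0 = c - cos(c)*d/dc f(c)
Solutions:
 f(c) = C1 + Integral(c/cos(c), c)


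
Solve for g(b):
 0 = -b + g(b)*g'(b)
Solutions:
 g(b) = -sqrt(C1 + b^2)
 g(b) = sqrt(C1 + b^2)


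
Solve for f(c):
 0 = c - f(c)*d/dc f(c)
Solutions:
 f(c) = -sqrt(C1 + c^2)
 f(c) = sqrt(C1 + c^2)


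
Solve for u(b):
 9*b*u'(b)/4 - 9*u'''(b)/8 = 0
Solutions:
 u(b) = C1 + Integral(C2*airyai(2^(1/3)*b) + C3*airybi(2^(1/3)*b), b)


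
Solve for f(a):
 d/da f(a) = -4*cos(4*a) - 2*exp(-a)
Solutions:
 f(a) = C1 - sin(4*a) + 2*exp(-a)


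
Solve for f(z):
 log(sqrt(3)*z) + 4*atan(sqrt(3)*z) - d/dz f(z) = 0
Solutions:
 f(z) = C1 + z*log(z) + 4*z*atan(sqrt(3)*z) - z + z*log(3)/2 - 2*sqrt(3)*log(3*z^2 + 1)/3


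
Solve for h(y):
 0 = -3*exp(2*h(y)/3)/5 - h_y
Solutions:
 h(y) = 3*log(-sqrt(-1/(C1 - 3*y))) - 3*log(2) + 3*log(30)/2
 h(y) = 3*log(-1/(C1 - 3*y))/2 - 3*log(2) + 3*log(30)/2


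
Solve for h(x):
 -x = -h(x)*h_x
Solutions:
 h(x) = -sqrt(C1 + x^2)
 h(x) = sqrt(C1 + x^2)


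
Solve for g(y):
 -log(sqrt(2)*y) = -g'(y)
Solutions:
 g(y) = C1 + y*log(y) - y + y*log(2)/2


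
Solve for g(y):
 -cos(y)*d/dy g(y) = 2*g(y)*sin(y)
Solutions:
 g(y) = C1*cos(y)^2


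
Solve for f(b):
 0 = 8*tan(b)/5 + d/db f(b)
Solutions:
 f(b) = C1 + 8*log(cos(b))/5


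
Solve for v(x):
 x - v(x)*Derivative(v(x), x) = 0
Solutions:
 v(x) = -sqrt(C1 + x^2)
 v(x) = sqrt(C1 + x^2)


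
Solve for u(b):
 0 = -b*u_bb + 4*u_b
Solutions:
 u(b) = C1 + C2*b^5


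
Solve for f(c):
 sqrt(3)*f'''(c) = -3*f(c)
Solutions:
 f(c) = C3*exp(-3^(1/6)*c) + (C1*sin(3^(2/3)*c/2) + C2*cos(3^(2/3)*c/2))*exp(3^(1/6)*c/2)


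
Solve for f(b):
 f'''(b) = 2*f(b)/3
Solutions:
 f(b) = C3*exp(2^(1/3)*3^(2/3)*b/3) + (C1*sin(2^(1/3)*3^(1/6)*b/2) + C2*cos(2^(1/3)*3^(1/6)*b/2))*exp(-2^(1/3)*3^(2/3)*b/6)


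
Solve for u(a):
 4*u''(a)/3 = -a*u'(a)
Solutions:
 u(a) = C1 + C2*erf(sqrt(6)*a/4)


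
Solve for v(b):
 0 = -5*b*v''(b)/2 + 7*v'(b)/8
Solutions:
 v(b) = C1 + C2*b^(27/20)


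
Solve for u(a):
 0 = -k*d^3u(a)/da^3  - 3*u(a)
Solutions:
 u(a) = C1*exp(3^(1/3)*a*(-1/k)^(1/3)) + C2*exp(a*(-1/k)^(1/3)*(-3^(1/3) + 3^(5/6)*I)/2) + C3*exp(-a*(-1/k)^(1/3)*(3^(1/3) + 3^(5/6)*I)/2)


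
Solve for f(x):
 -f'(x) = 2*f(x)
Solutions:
 f(x) = C1*exp(-2*x)


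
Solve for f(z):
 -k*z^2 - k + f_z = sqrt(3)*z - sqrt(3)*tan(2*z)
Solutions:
 f(z) = C1 + k*z^3/3 + k*z + sqrt(3)*z^2/2 + sqrt(3)*log(cos(2*z))/2


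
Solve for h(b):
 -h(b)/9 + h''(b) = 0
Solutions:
 h(b) = C1*exp(-b/3) + C2*exp(b/3)


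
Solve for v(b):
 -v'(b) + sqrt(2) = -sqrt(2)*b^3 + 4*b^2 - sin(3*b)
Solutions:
 v(b) = C1 + sqrt(2)*b^4/4 - 4*b^3/3 + sqrt(2)*b - cos(3*b)/3


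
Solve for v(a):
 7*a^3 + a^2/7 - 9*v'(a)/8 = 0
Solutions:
 v(a) = C1 + 14*a^4/9 + 8*a^3/189


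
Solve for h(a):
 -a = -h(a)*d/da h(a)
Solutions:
 h(a) = -sqrt(C1 + a^2)
 h(a) = sqrt(C1 + a^2)


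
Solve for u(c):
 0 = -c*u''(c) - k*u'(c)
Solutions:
 u(c) = C1 + c^(1 - re(k))*(C2*sin(log(c)*Abs(im(k))) + C3*cos(log(c)*im(k)))


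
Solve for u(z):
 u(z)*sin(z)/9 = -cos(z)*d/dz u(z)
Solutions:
 u(z) = C1*cos(z)^(1/9)


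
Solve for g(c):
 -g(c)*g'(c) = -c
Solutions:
 g(c) = -sqrt(C1 + c^2)
 g(c) = sqrt(C1 + c^2)


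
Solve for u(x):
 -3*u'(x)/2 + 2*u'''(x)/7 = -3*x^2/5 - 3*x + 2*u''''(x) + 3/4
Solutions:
 u(x) = C1 + C2*exp(x*(4/(63*sqrt(194369) + 27775)^(1/3) + 4 + (63*sqrt(194369) + 27775)^(1/3))/84)*sin(sqrt(3)*x*(-(63*sqrt(194369) + 27775)^(1/3) + 4/(63*sqrt(194369) + 27775)^(1/3))/84) + C3*exp(x*(4/(63*sqrt(194369) + 27775)^(1/3) + 4 + (63*sqrt(194369) + 27775)^(1/3))/84)*cos(sqrt(3)*x*(-(63*sqrt(194369) + 27775)^(1/3) + 4/(63*sqrt(194369) + 27775)^(1/3))/84) + C4*exp(x*(-(63*sqrt(194369) + 27775)^(1/3) - 4/(63*sqrt(194369) + 27775)^(1/3) + 2)/42) + 2*x^3/15 + x^2 - 73*x/210


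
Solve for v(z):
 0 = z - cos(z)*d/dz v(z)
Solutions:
 v(z) = C1 + Integral(z/cos(z), z)


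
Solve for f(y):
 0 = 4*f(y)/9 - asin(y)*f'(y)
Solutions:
 f(y) = C1*exp(4*Integral(1/asin(y), y)/9)


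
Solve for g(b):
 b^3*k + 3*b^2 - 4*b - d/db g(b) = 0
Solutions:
 g(b) = C1 + b^4*k/4 + b^3 - 2*b^2


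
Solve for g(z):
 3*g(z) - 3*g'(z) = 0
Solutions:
 g(z) = C1*exp(z)


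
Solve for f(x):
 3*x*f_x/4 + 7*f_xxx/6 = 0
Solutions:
 f(x) = C1 + Integral(C2*airyai(-42^(2/3)*x/14) + C3*airybi(-42^(2/3)*x/14), x)


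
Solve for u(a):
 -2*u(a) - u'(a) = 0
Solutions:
 u(a) = C1*exp(-2*a)


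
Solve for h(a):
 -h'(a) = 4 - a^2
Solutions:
 h(a) = C1 + a^3/3 - 4*a


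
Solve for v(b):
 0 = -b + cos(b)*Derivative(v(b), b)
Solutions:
 v(b) = C1 + Integral(b/cos(b), b)


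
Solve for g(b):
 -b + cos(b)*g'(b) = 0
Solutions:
 g(b) = C1 + Integral(b/cos(b), b)


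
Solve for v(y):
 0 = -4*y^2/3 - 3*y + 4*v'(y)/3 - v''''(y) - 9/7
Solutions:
 v(y) = C1 + C4*exp(6^(2/3)*y/3) + y^3/3 + 9*y^2/8 + 27*y/28 + (C2*sin(2^(2/3)*3^(1/6)*y/2) + C3*cos(2^(2/3)*3^(1/6)*y/2))*exp(-6^(2/3)*y/6)


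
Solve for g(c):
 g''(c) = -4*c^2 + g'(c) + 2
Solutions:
 g(c) = C1 + C2*exp(c) + 4*c^3/3 + 4*c^2 + 6*c


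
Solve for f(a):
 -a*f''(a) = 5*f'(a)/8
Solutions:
 f(a) = C1 + C2*a^(3/8)


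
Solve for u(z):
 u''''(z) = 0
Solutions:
 u(z) = C1 + C2*z + C3*z^2 + C4*z^3


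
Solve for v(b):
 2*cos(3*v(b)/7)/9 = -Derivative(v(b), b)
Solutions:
 2*b/9 - 7*log(sin(3*v(b)/7) - 1)/6 + 7*log(sin(3*v(b)/7) + 1)/6 = C1


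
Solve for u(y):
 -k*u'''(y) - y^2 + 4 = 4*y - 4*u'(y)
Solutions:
 u(y) = C1 + C2*exp(-2*y*sqrt(1/k)) + C3*exp(2*y*sqrt(1/k)) + k*y/8 + y^3/12 + y^2/2 - y


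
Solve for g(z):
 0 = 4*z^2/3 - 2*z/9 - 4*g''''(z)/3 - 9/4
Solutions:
 g(z) = C1 + C2*z + C3*z^2 + C4*z^3 + z^6/360 - z^5/720 - 9*z^4/128


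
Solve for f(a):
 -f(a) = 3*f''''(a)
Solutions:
 f(a) = (C1*sin(sqrt(2)*3^(3/4)*a/6) + C2*cos(sqrt(2)*3^(3/4)*a/6))*exp(-sqrt(2)*3^(3/4)*a/6) + (C3*sin(sqrt(2)*3^(3/4)*a/6) + C4*cos(sqrt(2)*3^(3/4)*a/6))*exp(sqrt(2)*3^(3/4)*a/6)


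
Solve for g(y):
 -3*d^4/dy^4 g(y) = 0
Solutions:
 g(y) = C1 + C2*y + C3*y^2 + C4*y^3


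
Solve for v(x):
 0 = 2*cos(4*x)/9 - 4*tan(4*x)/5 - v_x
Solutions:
 v(x) = C1 + log(cos(4*x))/5 + sin(4*x)/18


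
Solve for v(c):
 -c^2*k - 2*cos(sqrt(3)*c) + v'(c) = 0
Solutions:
 v(c) = C1 + c^3*k/3 + 2*sqrt(3)*sin(sqrt(3)*c)/3


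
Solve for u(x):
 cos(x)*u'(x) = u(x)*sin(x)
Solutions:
 u(x) = C1/cos(x)


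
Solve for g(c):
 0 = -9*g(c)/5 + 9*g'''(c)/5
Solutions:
 g(c) = C3*exp(c) + (C1*sin(sqrt(3)*c/2) + C2*cos(sqrt(3)*c/2))*exp(-c/2)


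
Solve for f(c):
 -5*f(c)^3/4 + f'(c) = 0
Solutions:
 f(c) = -sqrt(2)*sqrt(-1/(C1 + 5*c))
 f(c) = sqrt(2)*sqrt(-1/(C1 + 5*c))


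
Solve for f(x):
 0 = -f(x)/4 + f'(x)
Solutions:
 f(x) = C1*exp(x/4)


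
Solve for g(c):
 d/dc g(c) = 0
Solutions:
 g(c) = C1


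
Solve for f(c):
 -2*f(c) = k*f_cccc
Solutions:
 f(c) = C1*exp(-2^(1/4)*c*(-1/k)^(1/4)) + C2*exp(2^(1/4)*c*(-1/k)^(1/4)) + C3*exp(-2^(1/4)*I*c*(-1/k)^(1/4)) + C4*exp(2^(1/4)*I*c*(-1/k)^(1/4))


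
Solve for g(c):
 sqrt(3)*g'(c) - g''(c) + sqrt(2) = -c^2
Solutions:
 g(c) = C1 + C2*exp(sqrt(3)*c) - sqrt(3)*c^3/9 - c^2/3 - sqrt(6)*c/3 - 2*sqrt(3)*c/9


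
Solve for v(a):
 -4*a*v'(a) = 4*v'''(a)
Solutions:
 v(a) = C1 + Integral(C2*airyai(-a) + C3*airybi(-a), a)


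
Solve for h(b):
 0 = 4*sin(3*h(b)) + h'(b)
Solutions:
 h(b) = -acos((-C1 - exp(24*b))/(C1 - exp(24*b)))/3 + 2*pi/3
 h(b) = acos((-C1 - exp(24*b))/(C1 - exp(24*b)))/3


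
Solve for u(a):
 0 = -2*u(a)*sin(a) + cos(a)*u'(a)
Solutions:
 u(a) = C1/cos(a)^2


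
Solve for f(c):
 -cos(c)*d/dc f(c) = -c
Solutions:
 f(c) = C1 + Integral(c/cos(c), c)


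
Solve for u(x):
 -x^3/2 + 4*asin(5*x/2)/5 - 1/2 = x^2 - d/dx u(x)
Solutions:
 u(x) = C1 + x^4/8 + x^3/3 - 4*x*asin(5*x/2)/5 + x/2 - 4*sqrt(4 - 25*x^2)/25


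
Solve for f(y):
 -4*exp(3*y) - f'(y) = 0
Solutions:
 f(y) = C1 - 4*exp(3*y)/3


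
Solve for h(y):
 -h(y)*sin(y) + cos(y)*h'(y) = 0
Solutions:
 h(y) = C1/cos(y)


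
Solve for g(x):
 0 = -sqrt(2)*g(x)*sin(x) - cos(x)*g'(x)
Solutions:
 g(x) = C1*cos(x)^(sqrt(2))


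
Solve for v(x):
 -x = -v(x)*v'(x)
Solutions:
 v(x) = -sqrt(C1 + x^2)
 v(x) = sqrt(C1 + x^2)


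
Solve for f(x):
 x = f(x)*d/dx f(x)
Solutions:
 f(x) = -sqrt(C1 + x^2)
 f(x) = sqrt(C1 + x^2)


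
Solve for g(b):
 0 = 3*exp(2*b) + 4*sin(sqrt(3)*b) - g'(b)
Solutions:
 g(b) = C1 + 3*exp(2*b)/2 - 4*sqrt(3)*cos(sqrt(3)*b)/3


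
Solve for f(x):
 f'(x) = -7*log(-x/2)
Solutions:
 f(x) = C1 - 7*x*log(-x) + 7*x*(log(2) + 1)


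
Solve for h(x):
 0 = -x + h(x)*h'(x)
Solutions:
 h(x) = -sqrt(C1 + x^2)
 h(x) = sqrt(C1 + x^2)


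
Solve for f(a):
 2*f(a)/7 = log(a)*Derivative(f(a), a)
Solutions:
 f(a) = C1*exp(2*li(a)/7)


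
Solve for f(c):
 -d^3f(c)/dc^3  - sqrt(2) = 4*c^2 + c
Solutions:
 f(c) = C1 + C2*c + C3*c^2 - c^5/15 - c^4/24 - sqrt(2)*c^3/6


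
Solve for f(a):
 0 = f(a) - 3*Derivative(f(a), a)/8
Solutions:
 f(a) = C1*exp(8*a/3)


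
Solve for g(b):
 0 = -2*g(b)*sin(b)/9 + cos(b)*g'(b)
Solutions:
 g(b) = C1/cos(b)^(2/9)


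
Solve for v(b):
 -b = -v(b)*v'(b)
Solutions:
 v(b) = -sqrt(C1 + b^2)
 v(b) = sqrt(C1 + b^2)


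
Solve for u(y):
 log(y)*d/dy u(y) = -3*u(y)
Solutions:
 u(y) = C1*exp(-3*li(y))


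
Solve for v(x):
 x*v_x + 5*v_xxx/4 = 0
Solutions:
 v(x) = C1 + Integral(C2*airyai(-10^(2/3)*x/5) + C3*airybi(-10^(2/3)*x/5), x)


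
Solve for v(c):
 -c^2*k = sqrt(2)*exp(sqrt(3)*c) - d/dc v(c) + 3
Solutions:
 v(c) = C1 + c^3*k/3 + 3*c + sqrt(6)*exp(sqrt(3)*c)/3


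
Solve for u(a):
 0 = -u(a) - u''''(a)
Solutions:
 u(a) = (C1*sin(sqrt(2)*a/2) + C2*cos(sqrt(2)*a/2))*exp(-sqrt(2)*a/2) + (C3*sin(sqrt(2)*a/2) + C4*cos(sqrt(2)*a/2))*exp(sqrt(2)*a/2)


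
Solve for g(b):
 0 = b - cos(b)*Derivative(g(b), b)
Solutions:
 g(b) = C1 + Integral(b/cos(b), b)


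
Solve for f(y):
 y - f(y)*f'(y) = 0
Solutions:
 f(y) = -sqrt(C1 + y^2)
 f(y) = sqrt(C1 + y^2)


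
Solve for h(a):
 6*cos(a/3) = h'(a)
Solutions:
 h(a) = C1 + 18*sin(a/3)


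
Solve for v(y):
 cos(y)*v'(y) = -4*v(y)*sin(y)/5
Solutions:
 v(y) = C1*cos(y)^(4/5)


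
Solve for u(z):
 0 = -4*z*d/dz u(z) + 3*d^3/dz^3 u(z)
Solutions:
 u(z) = C1 + Integral(C2*airyai(6^(2/3)*z/3) + C3*airybi(6^(2/3)*z/3), z)


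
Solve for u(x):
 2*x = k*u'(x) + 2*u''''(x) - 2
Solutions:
 u(x) = C1 + C2*exp(2^(2/3)*x*(-k)^(1/3)/2) + C3*exp(2^(2/3)*x*(-k)^(1/3)*(-1 + sqrt(3)*I)/4) + C4*exp(-2^(2/3)*x*(-k)^(1/3)*(1 + sqrt(3)*I)/4) + x^2/k + 2*x/k


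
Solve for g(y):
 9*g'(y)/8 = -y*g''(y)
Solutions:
 g(y) = C1 + C2/y^(1/8)


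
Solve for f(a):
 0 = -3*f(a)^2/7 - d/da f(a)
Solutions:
 f(a) = 7/(C1 + 3*a)


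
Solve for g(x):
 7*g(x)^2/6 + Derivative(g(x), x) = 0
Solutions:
 g(x) = 6/(C1 + 7*x)


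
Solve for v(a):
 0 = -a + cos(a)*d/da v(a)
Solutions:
 v(a) = C1 + Integral(a/cos(a), a)


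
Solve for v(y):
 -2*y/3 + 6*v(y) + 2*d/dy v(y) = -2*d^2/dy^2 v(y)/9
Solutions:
 v(y) = y/9 + (C1*sin(3*sqrt(3)*y/2) + C2*cos(3*sqrt(3)*y/2))*exp(-9*y/2) - 1/27


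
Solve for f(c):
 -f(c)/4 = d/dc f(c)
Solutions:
 f(c) = C1*exp(-c/4)


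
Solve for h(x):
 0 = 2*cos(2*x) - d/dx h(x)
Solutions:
 h(x) = C1 + sin(2*x)


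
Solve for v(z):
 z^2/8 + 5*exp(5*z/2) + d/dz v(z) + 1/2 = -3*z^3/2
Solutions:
 v(z) = C1 - 3*z^4/8 - z^3/24 - z/2 - 2*exp(5*z/2)


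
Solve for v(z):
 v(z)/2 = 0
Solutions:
 v(z) = 0


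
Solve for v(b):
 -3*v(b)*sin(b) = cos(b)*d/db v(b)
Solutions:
 v(b) = C1*cos(b)^3


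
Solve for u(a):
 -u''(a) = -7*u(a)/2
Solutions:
 u(a) = C1*exp(-sqrt(14)*a/2) + C2*exp(sqrt(14)*a/2)


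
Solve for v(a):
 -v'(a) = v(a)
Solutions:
 v(a) = C1*exp(-a)


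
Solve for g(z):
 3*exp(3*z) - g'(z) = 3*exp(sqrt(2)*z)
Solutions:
 g(z) = C1 + exp(3*z) - 3*sqrt(2)*exp(sqrt(2)*z)/2


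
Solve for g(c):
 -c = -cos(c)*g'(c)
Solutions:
 g(c) = C1 + Integral(c/cos(c), c)


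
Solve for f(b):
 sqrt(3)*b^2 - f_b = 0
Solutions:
 f(b) = C1 + sqrt(3)*b^3/3


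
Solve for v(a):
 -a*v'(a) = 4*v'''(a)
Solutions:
 v(a) = C1 + Integral(C2*airyai(-2^(1/3)*a/2) + C3*airybi(-2^(1/3)*a/2), a)


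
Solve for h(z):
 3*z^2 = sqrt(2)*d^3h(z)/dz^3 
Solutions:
 h(z) = C1 + C2*z + C3*z^2 + sqrt(2)*z^5/40


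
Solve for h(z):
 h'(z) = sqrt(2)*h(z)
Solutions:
 h(z) = C1*exp(sqrt(2)*z)


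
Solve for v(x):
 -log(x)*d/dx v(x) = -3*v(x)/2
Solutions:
 v(x) = C1*exp(3*li(x)/2)


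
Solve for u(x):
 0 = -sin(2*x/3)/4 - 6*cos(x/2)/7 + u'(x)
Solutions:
 u(x) = C1 + 12*sin(x/2)/7 - 3*cos(2*x/3)/8


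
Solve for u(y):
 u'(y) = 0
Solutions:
 u(y) = C1


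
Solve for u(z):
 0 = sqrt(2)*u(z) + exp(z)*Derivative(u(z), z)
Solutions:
 u(z) = C1*exp(sqrt(2)*exp(-z))


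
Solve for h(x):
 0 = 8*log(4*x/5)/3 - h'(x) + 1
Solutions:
 h(x) = C1 + 8*x*log(x)/3 - 3*x*log(5) - 5*x/3 + x*log(10)/3 + 5*x*log(2)


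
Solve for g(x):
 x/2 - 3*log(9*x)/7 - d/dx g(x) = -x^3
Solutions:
 g(x) = C1 + x^4/4 + x^2/4 - 3*x*log(x)/7 - 6*x*log(3)/7 + 3*x/7


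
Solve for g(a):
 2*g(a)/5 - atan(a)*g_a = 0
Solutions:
 g(a) = C1*exp(2*Integral(1/atan(a), a)/5)


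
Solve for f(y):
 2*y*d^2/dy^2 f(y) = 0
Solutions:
 f(y) = C1 + C2*y


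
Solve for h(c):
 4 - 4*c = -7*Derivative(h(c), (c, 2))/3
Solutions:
 h(c) = C1 + C2*c + 2*c^3/7 - 6*c^2/7


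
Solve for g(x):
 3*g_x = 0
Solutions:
 g(x) = C1


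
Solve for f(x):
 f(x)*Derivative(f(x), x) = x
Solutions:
 f(x) = -sqrt(C1 + x^2)
 f(x) = sqrt(C1 + x^2)


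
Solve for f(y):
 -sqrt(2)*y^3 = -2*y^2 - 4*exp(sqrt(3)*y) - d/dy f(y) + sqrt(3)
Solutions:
 f(y) = C1 + sqrt(2)*y^4/4 - 2*y^3/3 + sqrt(3)*y - 4*sqrt(3)*exp(sqrt(3)*y)/3


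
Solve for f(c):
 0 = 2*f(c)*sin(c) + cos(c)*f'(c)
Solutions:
 f(c) = C1*cos(c)^2


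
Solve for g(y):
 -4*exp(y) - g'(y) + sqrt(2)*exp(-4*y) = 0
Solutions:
 g(y) = C1 - 4*exp(y) - sqrt(2)*exp(-4*y)/4


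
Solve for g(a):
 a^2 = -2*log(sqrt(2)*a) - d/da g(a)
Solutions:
 g(a) = C1 - a^3/3 - 2*a*log(a) - a*log(2) + 2*a


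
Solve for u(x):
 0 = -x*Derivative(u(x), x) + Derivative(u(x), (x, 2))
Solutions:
 u(x) = C1 + C2*erfi(sqrt(2)*x/2)


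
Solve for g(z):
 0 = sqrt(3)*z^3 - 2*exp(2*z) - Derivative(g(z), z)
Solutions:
 g(z) = C1 + sqrt(3)*z^4/4 - exp(2*z)


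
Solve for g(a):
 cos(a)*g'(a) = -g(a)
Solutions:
 g(a) = C1*sqrt(sin(a) - 1)/sqrt(sin(a) + 1)


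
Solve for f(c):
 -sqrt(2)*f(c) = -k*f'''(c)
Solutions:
 f(c) = C1*exp(2^(1/6)*c*(1/k)^(1/3)) + C2*exp(2^(1/6)*c*(-1 + sqrt(3)*I)*(1/k)^(1/3)/2) + C3*exp(-2^(1/6)*c*(1 + sqrt(3)*I)*(1/k)^(1/3)/2)


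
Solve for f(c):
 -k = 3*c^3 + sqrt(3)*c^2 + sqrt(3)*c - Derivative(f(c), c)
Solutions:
 f(c) = C1 + 3*c^4/4 + sqrt(3)*c^3/3 + sqrt(3)*c^2/2 + c*k


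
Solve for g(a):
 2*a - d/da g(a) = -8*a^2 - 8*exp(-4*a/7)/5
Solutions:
 g(a) = C1 + 8*a^3/3 + a^2 - 14*exp(-4*a/7)/5


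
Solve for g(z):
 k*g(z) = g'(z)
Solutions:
 g(z) = C1*exp(k*z)


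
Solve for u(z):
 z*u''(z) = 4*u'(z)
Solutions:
 u(z) = C1 + C2*z^5


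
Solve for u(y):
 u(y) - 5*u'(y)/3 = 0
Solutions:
 u(y) = C1*exp(3*y/5)


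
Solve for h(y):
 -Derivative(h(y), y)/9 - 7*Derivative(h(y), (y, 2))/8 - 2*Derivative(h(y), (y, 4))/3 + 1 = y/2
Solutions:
 h(y) = C1 + C2*exp(3^(1/3)*y*(-21/(16 + sqrt(3343))^(1/3) + 3^(1/3)*(16 + sqrt(3343))^(1/3))/24)*sin(3^(1/6)*y*(7*3^(2/3)/(16 + sqrt(3343))^(1/3) + (16 + sqrt(3343))^(1/3))/8) + C3*exp(3^(1/3)*y*(-21/(16 + sqrt(3343))^(1/3) + 3^(1/3)*(16 + sqrt(3343))^(1/3))/24)*cos(3^(1/6)*y*(7*3^(2/3)/(16 + sqrt(3343))^(1/3) + (16 + sqrt(3343))^(1/3))/8) + C4*exp(-3^(1/3)*y*(-21/(16 + sqrt(3343))^(1/3) + 3^(1/3)*(16 + sqrt(3343))^(1/3))/12) - 9*y^2/4 + 711*y/16


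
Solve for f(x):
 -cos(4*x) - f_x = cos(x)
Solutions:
 f(x) = C1 - sin(x) - sin(4*x)/4


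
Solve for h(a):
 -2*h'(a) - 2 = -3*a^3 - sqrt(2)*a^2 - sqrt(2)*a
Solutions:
 h(a) = C1 + 3*a^4/8 + sqrt(2)*a^3/6 + sqrt(2)*a^2/4 - a


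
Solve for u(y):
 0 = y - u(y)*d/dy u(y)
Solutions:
 u(y) = -sqrt(C1 + y^2)
 u(y) = sqrt(C1 + y^2)


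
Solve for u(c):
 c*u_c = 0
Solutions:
 u(c) = C1


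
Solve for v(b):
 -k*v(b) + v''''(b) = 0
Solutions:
 v(b) = C1*exp(-b*k^(1/4)) + C2*exp(b*k^(1/4)) + C3*exp(-I*b*k^(1/4)) + C4*exp(I*b*k^(1/4))


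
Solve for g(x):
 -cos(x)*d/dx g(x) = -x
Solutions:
 g(x) = C1 + Integral(x/cos(x), x)


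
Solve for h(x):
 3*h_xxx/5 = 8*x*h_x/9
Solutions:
 h(x) = C1 + Integral(C2*airyai(2*5^(1/3)*x/3) + C3*airybi(2*5^(1/3)*x/3), x)


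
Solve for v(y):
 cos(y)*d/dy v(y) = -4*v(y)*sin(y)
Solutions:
 v(y) = C1*cos(y)^4


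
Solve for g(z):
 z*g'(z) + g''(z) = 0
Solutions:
 g(z) = C1 + C2*erf(sqrt(2)*z/2)


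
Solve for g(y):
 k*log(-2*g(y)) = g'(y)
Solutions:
 Integral(1/(log(-_y) + log(2)), (_y, g(y))) = C1 + k*y


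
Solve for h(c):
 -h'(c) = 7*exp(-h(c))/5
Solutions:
 h(c) = log(C1 - 7*c/5)


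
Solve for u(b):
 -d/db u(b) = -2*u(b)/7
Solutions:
 u(b) = C1*exp(2*b/7)


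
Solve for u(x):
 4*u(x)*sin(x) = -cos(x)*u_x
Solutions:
 u(x) = C1*cos(x)^4


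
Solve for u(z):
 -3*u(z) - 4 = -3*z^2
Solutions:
 u(z) = z^2 - 4/3


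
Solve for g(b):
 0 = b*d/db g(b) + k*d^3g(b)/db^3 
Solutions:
 g(b) = C1 + Integral(C2*airyai(b*(-1/k)^(1/3)) + C3*airybi(b*(-1/k)^(1/3)), b)


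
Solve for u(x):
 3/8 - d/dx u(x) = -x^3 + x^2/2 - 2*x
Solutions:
 u(x) = C1 + x^4/4 - x^3/6 + x^2 + 3*x/8


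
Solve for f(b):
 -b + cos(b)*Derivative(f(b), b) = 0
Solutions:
 f(b) = C1 + Integral(b/cos(b), b)


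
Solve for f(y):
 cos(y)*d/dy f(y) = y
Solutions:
 f(y) = C1 + Integral(y/cos(y), y)


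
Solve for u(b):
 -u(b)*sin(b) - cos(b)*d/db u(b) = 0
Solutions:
 u(b) = C1*cos(b)


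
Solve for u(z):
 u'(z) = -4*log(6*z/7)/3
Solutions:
 u(z) = C1 - 4*z*log(z)/3 - 4*z*log(6)/3 + 4*z/3 + 4*z*log(7)/3


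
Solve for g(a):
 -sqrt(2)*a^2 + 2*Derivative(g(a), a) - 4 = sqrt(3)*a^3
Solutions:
 g(a) = C1 + sqrt(3)*a^4/8 + sqrt(2)*a^3/6 + 2*a


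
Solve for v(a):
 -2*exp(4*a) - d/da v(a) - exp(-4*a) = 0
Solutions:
 v(a) = C1 - exp(4*a)/2 + exp(-4*a)/4


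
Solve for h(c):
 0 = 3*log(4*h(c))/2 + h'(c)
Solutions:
 2*Integral(1/(log(_y) + 2*log(2)), (_y, h(c)))/3 = C1 - c


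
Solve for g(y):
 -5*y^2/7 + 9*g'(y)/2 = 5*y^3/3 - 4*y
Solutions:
 g(y) = C1 + 5*y^4/54 + 10*y^3/189 - 4*y^2/9


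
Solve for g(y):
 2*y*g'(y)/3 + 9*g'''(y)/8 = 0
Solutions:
 g(y) = C1 + Integral(C2*airyai(-2*2^(1/3)*y/3) + C3*airybi(-2*2^(1/3)*y/3), y)


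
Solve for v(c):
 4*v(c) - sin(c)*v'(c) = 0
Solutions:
 v(c) = C1*(cos(c)^2 - 2*cos(c) + 1)/(cos(c)^2 + 2*cos(c) + 1)


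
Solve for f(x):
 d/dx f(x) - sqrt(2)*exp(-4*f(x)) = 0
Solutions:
 f(x) = log(-I*(C1 + 4*sqrt(2)*x)^(1/4))
 f(x) = log(I*(C1 + 4*sqrt(2)*x)^(1/4))
 f(x) = log(-(C1 + 4*sqrt(2)*x)^(1/4))
 f(x) = log(C1 + 4*sqrt(2)*x)/4


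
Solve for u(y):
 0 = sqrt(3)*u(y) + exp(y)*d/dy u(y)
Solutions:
 u(y) = C1*exp(sqrt(3)*exp(-y))


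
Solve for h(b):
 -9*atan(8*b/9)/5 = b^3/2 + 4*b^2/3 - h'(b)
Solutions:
 h(b) = C1 + b^4/8 + 4*b^3/9 + 9*b*atan(8*b/9)/5 - 81*log(64*b^2 + 81)/80


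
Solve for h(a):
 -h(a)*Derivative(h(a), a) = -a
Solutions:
 h(a) = -sqrt(C1 + a^2)
 h(a) = sqrt(C1 + a^2)


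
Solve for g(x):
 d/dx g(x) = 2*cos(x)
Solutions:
 g(x) = C1 + 2*sin(x)


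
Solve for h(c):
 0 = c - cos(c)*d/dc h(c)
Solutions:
 h(c) = C1 + Integral(c/cos(c), c)


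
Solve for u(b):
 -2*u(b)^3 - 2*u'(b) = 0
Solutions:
 u(b) = -sqrt(2)*sqrt(-1/(C1 - b))/2
 u(b) = sqrt(2)*sqrt(-1/(C1 - b))/2


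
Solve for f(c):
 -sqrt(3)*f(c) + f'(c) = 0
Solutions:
 f(c) = C1*exp(sqrt(3)*c)


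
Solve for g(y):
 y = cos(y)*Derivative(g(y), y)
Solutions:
 g(y) = C1 + Integral(y/cos(y), y)


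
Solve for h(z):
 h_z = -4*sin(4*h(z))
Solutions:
 h(z) = -acos((-C1 - exp(32*z))/(C1 - exp(32*z)))/4 + pi/2
 h(z) = acos((-C1 - exp(32*z))/(C1 - exp(32*z)))/4


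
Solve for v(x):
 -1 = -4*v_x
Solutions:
 v(x) = C1 + x/4


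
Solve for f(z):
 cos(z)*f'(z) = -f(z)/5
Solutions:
 f(z) = C1*(sin(z) - 1)^(1/10)/(sin(z) + 1)^(1/10)


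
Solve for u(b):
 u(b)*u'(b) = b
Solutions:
 u(b) = -sqrt(C1 + b^2)
 u(b) = sqrt(C1 + b^2)


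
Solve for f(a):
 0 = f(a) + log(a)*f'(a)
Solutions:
 f(a) = C1*exp(-li(a))


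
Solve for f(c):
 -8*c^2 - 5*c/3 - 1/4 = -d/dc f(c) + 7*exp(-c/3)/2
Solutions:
 f(c) = C1 + 8*c^3/3 + 5*c^2/6 + c/4 - 21*exp(-c/3)/2


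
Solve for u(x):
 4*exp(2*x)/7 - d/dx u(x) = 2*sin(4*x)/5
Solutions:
 u(x) = C1 + 2*exp(2*x)/7 + cos(4*x)/10


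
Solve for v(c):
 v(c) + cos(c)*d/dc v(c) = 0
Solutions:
 v(c) = C1*sqrt(sin(c) - 1)/sqrt(sin(c) + 1)


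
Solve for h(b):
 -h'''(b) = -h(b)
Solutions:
 h(b) = C3*exp(b) + (C1*sin(sqrt(3)*b/2) + C2*cos(sqrt(3)*b/2))*exp(-b/2)


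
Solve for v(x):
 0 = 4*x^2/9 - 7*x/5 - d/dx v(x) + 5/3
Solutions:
 v(x) = C1 + 4*x^3/27 - 7*x^2/10 + 5*x/3


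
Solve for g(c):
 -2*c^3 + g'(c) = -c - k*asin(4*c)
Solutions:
 g(c) = C1 + c^4/2 - c^2/2 - k*(c*asin(4*c) + sqrt(1 - 16*c^2)/4)


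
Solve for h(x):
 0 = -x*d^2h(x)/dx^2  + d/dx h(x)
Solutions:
 h(x) = C1 + C2*x^2


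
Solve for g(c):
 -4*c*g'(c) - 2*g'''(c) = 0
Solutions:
 g(c) = C1 + Integral(C2*airyai(-2^(1/3)*c) + C3*airybi(-2^(1/3)*c), c)


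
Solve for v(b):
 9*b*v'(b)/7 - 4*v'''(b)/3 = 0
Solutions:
 v(b) = C1 + Integral(C2*airyai(3*98^(1/3)*b/14) + C3*airybi(3*98^(1/3)*b/14), b)


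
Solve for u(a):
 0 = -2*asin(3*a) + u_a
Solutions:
 u(a) = C1 + 2*a*asin(3*a) + 2*sqrt(1 - 9*a^2)/3


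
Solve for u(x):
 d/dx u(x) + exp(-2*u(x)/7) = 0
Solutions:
 u(x) = 7*log(-sqrt(C1 - x)) - 7*log(7) + 7*log(14)/2
 u(x) = 7*log(C1 - x)/2 - 7*log(7) + 7*log(14)/2


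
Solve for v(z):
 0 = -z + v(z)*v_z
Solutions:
 v(z) = -sqrt(C1 + z^2)
 v(z) = sqrt(C1 + z^2)


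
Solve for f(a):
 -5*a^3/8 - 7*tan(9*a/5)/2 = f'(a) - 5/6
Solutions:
 f(a) = C1 - 5*a^4/32 + 5*a/6 + 35*log(cos(9*a/5))/18


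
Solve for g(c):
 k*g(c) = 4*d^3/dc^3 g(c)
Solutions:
 g(c) = C1*exp(2^(1/3)*c*k^(1/3)/2) + C2*exp(2^(1/3)*c*k^(1/3)*(-1 + sqrt(3)*I)/4) + C3*exp(-2^(1/3)*c*k^(1/3)*(1 + sqrt(3)*I)/4)


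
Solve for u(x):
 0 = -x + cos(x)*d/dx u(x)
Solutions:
 u(x) = C1 + Integral(x/cos(x), x)


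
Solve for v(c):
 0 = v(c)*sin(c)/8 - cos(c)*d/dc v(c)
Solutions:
 v(c) = C1/cos(c)^(1/8)


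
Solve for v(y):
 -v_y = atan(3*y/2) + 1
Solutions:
 v(y) = C1 - y*atan(3*y/2) - y + log(9*y^2 + 4)/3


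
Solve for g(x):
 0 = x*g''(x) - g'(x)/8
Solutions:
 g(x) = C1 + C2*x^(9/8)


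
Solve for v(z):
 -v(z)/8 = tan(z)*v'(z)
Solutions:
 v(z) = C1/sin(z)^(1/8)


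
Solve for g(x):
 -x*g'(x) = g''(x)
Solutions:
 g(x) = C1 + C2*erf(sqrt(2)*x/2)


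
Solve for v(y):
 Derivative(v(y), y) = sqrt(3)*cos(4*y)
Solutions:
 v(y) = C1 + sqrt(3)*sin(4*y)/4


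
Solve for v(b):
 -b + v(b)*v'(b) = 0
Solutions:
 v(b) = -sqrt(C1 + b^2)
 v(b) = sqrt(C1 + b^2)


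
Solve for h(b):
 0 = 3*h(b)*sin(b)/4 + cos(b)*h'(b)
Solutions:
 h(b) = C1*cos(b)^(3/4)


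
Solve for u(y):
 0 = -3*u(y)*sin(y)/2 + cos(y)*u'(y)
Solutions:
 u(y) = C1/cos(y)^(3/2)


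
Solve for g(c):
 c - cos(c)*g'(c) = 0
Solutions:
 g(c) = C1 + Integral(c/cos(c), c)


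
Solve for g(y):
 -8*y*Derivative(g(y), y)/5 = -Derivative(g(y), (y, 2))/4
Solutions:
 g(y) = C1 + C2*erfi(4*sqrt(5)*y/5)


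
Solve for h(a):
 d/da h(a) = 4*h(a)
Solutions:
 h(a) = C1*exp(4*a)


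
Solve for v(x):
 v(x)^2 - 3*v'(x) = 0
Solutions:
 v(x) = -3/(C1 + x)


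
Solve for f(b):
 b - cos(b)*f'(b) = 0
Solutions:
 f(b) = C1 + Integral(b/cos(b), b)


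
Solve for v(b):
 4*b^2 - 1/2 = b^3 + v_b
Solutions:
 v(b) = C1 - b^4/4 + 4*b^3/3 - b/2


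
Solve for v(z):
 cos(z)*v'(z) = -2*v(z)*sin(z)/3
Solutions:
 v(z) = C1*cos(z)^(2/3)


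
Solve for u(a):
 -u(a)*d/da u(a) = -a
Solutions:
 u(a) = -sqrt(C1 + a^2)
 u(a) = sqrt(C1 + a^2)


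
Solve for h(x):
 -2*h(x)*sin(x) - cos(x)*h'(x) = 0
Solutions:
 h(x) = C1*cos(x)^2


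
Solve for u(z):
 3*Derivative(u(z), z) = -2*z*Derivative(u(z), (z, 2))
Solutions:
 u(z) = C1 + C2/sqrt(z)


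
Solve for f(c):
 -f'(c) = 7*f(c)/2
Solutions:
 f(c) = C1*exp(-7*c/2)


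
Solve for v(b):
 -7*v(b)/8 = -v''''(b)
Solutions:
 v(b) = C1*exp(-14^(1/4)*b/2) + C2*exp(14^(1/4)*b/2) + C3*sin(14^(1/4)*b/2) + C4*cos(14^(1/4)*b/2)


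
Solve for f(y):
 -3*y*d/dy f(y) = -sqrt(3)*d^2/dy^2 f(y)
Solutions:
 f(y) = C1 + C2*erfi(sqrt(2)*3^(1/4)*y/2)


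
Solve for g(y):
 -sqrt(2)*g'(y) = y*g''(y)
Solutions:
 g(y) = C1 + C2*y^(1 - sqrt(2))


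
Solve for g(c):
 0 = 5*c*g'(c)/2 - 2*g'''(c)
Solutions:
 g(c) = C1 + Integral(C2*airyai(10^(1/3)*c/2) + C3*airybi(10^(1/3)*c/2), c)


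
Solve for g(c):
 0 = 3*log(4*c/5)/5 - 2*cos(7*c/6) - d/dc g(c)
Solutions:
 g(c) = C1 + 3*c*log(c)/5 - 3*c*log(5)/5 - 3*c/5 + 6*c*log(2)/5 - 12*sin(7*c/6)/7


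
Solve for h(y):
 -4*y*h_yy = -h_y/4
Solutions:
 h(y) = C1 + C2*y^(17/16)


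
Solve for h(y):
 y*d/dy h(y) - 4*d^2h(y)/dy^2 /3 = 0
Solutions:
 h(y) = C1 + C2*erfi(sqrt(6)*y/4)


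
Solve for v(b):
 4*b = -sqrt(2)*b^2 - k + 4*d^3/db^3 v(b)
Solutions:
 v(b) = C1 + C2*b + C3*b^2 + sqrt(2)*b^5/240 + b^4/24 + b^3*k/24


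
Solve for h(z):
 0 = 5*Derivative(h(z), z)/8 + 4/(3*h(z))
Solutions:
 h(z) = -sqrt(C1 - 960*z)/15
 h(z) = sqrt(C1 - 960*z)/15


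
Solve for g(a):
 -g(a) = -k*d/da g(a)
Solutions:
 g(a) = C1*exp(a/k)


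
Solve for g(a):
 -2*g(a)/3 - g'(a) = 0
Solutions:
 g(a) = C1*exp(-2*a/3)


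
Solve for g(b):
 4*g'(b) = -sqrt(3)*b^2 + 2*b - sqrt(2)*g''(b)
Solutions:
 g(b) = C1 + C2*exp(-2*sqrt(2)*b) - sqrt(3)*b^3/12 + sqrt(6)*b^2/16 + b^2/4 - sqrt(2)*b/8 - sqrt(3)*b/16


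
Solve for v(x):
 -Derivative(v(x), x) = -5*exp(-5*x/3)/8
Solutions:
 v(x) = C1 - 3*exp(-5*x/3)/8


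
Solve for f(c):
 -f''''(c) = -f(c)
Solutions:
 f(c) = C1*exp(-c) + C2*exp(c) + C3*sin(c) + C4*cos(c)


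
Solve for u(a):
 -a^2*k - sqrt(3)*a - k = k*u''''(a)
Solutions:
 u(a) = C1 + C2*a + C3*a^2 + C4*a^3 - a^6/360 - sqrt(3)*a^5/(120*k) - a^4/24


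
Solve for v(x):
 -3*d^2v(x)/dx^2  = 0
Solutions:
 v(x) = C1 + C2*x


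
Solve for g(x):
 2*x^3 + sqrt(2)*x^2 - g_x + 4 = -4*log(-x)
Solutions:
 g(x) = C1 + x^4/2 + sqrt(2)*x^3/3 + 4*x*log(-x)


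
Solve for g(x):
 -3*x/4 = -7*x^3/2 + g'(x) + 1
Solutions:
 g(x) = C1 + 7*x^4/8 - 3*x^2/8 - x


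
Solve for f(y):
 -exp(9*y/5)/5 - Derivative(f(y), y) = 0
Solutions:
 f(y) = C1 - exp(9*y/5)/9


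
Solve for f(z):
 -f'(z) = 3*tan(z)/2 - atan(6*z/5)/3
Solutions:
 f(z) = C1 + z*atan(6*z/5)/3 - 5*log(36*z^2 + 25)/36 + 3*log(cos(z))/2


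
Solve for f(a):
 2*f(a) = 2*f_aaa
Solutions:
 f(a) = C3*exp(a) + (C1*sin(sqrt(3)*a/2) + C2*cos(sqrt(3)*a/2))*exp(-a/2)


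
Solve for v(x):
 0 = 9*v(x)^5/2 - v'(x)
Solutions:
 v(x) = -(-1/(C1 + 18*x))^(1/4)
 v(x) = (-1/(C1 + 18*x))^(1/4)
 v(x) = -I*(-1/(C1 + 18*x))^(1/4)
 v(x) = I*(-1/(C1 + 18*x))^(1/4)


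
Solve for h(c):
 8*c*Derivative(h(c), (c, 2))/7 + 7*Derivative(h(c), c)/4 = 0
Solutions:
 h(c) = C1 + C2/c^(17/32)


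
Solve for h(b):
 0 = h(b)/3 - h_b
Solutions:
 h(b) = C1*exp(b/3)


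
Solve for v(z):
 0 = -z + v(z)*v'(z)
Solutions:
 v(z) = -sqrt(C1 + z^2)
 v(z) = sqrt(C1 + z^2)


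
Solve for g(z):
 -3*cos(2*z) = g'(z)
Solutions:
 g(z) = C1 - 3*sin(2*z)/2


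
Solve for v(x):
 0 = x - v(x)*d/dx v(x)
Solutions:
 v(x) = -sqrt(C1 + x^2)
 v(x) = sqrt(C1 + x^2)


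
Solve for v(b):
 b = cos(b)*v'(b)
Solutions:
 v(b) = C1 + Integral(b/cos(b), b)


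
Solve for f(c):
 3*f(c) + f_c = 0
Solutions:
 f(c) = C1*exp(-3*c)


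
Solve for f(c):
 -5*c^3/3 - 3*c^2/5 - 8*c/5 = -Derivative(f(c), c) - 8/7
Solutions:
 f(c) = C1 + 5*c^4/12 + c^3/5 + 4*c^2/5 - 8*c/7


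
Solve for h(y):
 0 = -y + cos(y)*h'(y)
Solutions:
 h(y) = C1 + Integral(y/cos(y), y)


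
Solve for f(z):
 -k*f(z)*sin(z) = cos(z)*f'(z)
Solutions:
 f(z) = C1*exp(k*log(cos(z)))


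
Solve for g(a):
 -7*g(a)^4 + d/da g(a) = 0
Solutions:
 g(a) = (-1/(C1 + 21*a))^(1/3)
 g(a) = (-1/(C1 + 7*a))^(1/3)*(-3^(2/3) - 3*3^(1/6)*I)/6
 g(a) = (-1/(C1 + 7*a))^(1/3)*(-3^(2/3) + 3*3^(1/6)*I)/6


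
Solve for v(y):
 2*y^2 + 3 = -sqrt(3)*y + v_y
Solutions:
 v(y) = C1 + 2*y^3/3 + sqrt(3)*y^2/2 + 3*y


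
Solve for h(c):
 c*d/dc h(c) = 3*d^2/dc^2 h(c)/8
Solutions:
 h(c) = C1 + C2*erfi(2*sqrt(3)*c/3)


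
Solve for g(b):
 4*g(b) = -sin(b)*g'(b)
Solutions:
 g(b) = C1*(cos(b)^2 + 2*cos(b) + 1)/(cos(b)^2 - 2*cos(b) + 1)


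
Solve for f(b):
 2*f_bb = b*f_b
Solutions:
 f(b) = C1 + C2*erfi(b/2)


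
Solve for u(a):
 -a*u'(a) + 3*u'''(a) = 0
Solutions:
 u(a) = C1 + Integral(C2*airyai(3^(2/3)*a/3) + C3*airybi(3^(2/3)*a/3), a)


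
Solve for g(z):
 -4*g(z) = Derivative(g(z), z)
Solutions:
 g(z) = C1*exp(-4*z)


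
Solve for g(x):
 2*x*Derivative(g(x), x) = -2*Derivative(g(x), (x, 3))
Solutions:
 g(x) = C1 + Integral(C2*airyai(-x) + C3*airybi(-x), x)


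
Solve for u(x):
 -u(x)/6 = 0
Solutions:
 u(x) = 0


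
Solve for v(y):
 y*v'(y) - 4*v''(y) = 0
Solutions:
 v(y) = C1 + C2*erfi(sqrt(2)*y/4)


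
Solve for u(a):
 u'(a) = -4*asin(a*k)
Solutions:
 u(a) = C1 - 4*Piecewise((a*asin(a*k) + sqrt(-a^2*k^2 + 1)/k, Ne(k, 0)), (0, True))


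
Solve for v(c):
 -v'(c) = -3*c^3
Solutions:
 v(c) = C1 + 3*c^4/4


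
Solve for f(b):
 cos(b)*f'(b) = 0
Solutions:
 f(b) = C1


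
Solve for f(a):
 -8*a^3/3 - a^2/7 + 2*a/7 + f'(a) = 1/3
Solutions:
 f(a) = C1 + 2*a^4/3 + a^3/21 - a^2/7 + a/3


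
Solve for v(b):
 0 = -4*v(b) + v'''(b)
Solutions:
 v(b) = C3*exp(2^(2/3)*b) + (C1*sin(2^(2/3)*sqrt(3)*b/2) + C2*cos(2^(2/3)*sqrt(3)*b/2))*exp(-2^(2/3)*b/2)


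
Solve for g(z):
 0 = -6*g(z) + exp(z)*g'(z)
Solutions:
 g(z) = C1*exp(-6*exp(-z))


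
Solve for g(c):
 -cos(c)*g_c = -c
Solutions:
 g(c) = C1 + Integral(c/cos(c), c)


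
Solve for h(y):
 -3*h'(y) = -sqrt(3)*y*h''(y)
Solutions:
 h(y) = C1 + C2*y^(1 + sqrt(3))


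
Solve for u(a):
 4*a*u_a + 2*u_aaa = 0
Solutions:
 u(a) = C1 + Integral(C2*airyai(-2^(1/3)*a) + C3*airybi(-2^(1/3)*a), a)


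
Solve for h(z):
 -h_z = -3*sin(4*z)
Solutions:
 h(z) = C1 - 3*cos(4*z)/4


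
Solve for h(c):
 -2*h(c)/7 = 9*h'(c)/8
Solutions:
 h(c) = C1*exp(-16*c/63)


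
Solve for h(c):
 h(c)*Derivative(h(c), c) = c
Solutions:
 h(c) = -sqrt(C1 + c^2)
 h(c) = sqrt(C1 + c^2)
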